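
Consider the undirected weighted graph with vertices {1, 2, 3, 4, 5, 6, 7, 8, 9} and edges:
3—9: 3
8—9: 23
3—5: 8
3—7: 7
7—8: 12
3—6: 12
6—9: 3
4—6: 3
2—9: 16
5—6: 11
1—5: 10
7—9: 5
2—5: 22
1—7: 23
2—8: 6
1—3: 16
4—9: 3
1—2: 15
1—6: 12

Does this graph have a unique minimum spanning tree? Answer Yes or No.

Kruskal's algorithm — process edges by increasing weight (ties by edge label):
3—9 (3): add — endpoints in different components.
4—6 (3): add — endpoints in different components.
4—9 (3): add — endpoints in different components.
6—9 (3): skip — 6 and 9 already connected.
7—9 (5): add — endpoints in different components.
2—8 (6): add — endpoints in different components.
3—7 (7): skip — 3 and 7 already connected.
3—5 (8): add — endpoints in different components.
1—5 (10): add — endpoints in different components.
5—6 (11): skip — 5 and 6 already connected.
1—6 (12): skip — 1 and 6 already connected.
3—6 (12): skip — 3 and 6 already connected.
7—8 (12): add — endpoints in different components.
Non-tree edge 6—9 has weight 3, equal to the heaviest edge on its tree cycle — swapping gives another MST of the same weight. Not unique.

No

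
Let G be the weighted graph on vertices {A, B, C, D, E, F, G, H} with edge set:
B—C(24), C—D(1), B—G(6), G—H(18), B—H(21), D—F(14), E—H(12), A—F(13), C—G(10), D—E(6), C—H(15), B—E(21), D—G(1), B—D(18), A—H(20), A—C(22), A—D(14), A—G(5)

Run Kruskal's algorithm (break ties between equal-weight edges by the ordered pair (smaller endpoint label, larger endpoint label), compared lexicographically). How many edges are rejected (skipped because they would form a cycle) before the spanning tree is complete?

Kruskal's algorithm — process edges by increasing weight (ties by edge label):
C—D (1): add — endpoints in different components.
D—G (1): add — endpoints in different components.
A—G (5): add — endpoints in different components.
B—G (6): add — endpoints in different components.
D—E (6): add — endpoints in different components.
C—G (10): skip — C and G already connected.
E—H (12): add — endpoints in different components.
A—F (13): add — endpoints in different components.
Edges rejected before the tree was complete: 1.

1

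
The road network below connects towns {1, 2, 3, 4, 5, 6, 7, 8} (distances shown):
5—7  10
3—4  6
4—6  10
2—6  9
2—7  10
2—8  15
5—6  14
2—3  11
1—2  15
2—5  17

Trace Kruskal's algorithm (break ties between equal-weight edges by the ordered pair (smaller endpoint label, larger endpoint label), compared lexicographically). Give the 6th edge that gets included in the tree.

Kruskal's algorithm — process edges by increasing weight (ties by edge label):
3—4 (6): add — endpoints in different components.
2—6 (9): add — endpoints in different components.
2—7 (10): add — endpoints in different components.
4—6 (10): add — endpoints in different components.
5—7 (10): add — endpoints in different components.
2—3 (11): skip — 2 and 3 already connected.
5—6 (14): skip — 5 and 6 already connected.
1—2 (15): add — endpoints in different components.
2—8 (15): add — endpoints in different components.
The 6th edge added is 1—2.

1-2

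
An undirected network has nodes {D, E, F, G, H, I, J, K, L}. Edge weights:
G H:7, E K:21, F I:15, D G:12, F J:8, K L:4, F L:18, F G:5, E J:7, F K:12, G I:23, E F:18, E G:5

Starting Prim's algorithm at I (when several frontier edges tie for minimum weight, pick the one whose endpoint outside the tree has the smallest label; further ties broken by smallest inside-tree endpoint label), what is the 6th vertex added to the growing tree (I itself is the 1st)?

Grow the tree from I using Prim:
Step 1: cheapest edge leaving the tree is F I (15); add F.
Step 2: cheapest edge leaving the tree is F G (5); add G.
Step 3: cheapest edge leaving the tree is E G (5); add E.
Step 4: cheapest edge leaving the tree is G H (7); add H.
Step 5: cheapest edge leaving the tree is E J (7); add J.
Step 6: cheapest edge leaving the tree is D G (12); add D.
Step 7: cheapest edge leaving the tree is F K (12); add K.
Step 8: cheapest edge leaving the tree is K L (4); add L.
Vertex order: I, F, G, E, H, J, D, K, L. The 6th vertex is J.

J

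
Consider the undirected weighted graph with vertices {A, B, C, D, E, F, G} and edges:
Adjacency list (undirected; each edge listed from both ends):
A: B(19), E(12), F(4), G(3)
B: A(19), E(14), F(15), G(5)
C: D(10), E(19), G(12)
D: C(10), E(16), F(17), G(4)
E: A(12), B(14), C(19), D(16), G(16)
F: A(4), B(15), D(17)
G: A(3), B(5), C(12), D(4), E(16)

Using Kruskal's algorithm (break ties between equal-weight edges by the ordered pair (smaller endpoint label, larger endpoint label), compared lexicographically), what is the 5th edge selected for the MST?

Kruskal's algorithm — process edges by increasing weight (ties by edge label):
A-G (3): add — endpoints in different components.
A-F (4): add — endpoints in different components.
D-G (4): add — endpoints in different components.
B-G (5): add — endpoints in different components.
C-D (10): add — endpoints in different components.
A-E (12): add — endpoints in different components.
The 5th edge added is C-D.

C-D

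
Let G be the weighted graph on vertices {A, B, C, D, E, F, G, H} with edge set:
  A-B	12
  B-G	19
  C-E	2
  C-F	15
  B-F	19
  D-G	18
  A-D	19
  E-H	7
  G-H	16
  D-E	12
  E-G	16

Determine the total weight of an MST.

83

Prim, starting at H.
Step 1: cheapest edge leaving the tree is E-H (7); add E.
Step 2: cheapest edge leaving the tree is C-E (2); add C.
Step 3: cheapest edge leaving the tree is D-E (12); add D.
Step 4: cheapest edge leaving the tree is C-F (15); add F.
Step 5: cheapest edge leaving the tree is E-G (16); add G.
Step 6: cheapest edge leaving the tree is A-D (19); add A.
Step 7: cheapest edge leaving the tree is A-B (12); add B.
MST edges: E-H, C-E, D-E, C-F, E-G, A-D, A-B; total weight 7+2+12+15+16+19+12 = 83.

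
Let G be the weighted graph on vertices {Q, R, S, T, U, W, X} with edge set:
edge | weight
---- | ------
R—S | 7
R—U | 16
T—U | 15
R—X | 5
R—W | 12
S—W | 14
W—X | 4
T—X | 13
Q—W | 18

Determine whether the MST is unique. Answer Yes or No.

Yes

Sort edges by weight, then run Kruskal:
W—X (4): add — endpoints in different components.
R—X (5): add — endpoints in different components.
R—S (7): add — endpoints in different components.
R—W (12): skip — R and W already connected.
T—X (13): add — endpoints in different components.
S—W (14): skip — S and W already connected.
T—U (15): add — endpoints in different components.
R—U (16): skip — R and U already connected.
Q—W (18): add — endpoints in different components.
Every non-tree edge has weight strictly greater than the heaviest edge on the tree path between its endpoints, so the MST is unique.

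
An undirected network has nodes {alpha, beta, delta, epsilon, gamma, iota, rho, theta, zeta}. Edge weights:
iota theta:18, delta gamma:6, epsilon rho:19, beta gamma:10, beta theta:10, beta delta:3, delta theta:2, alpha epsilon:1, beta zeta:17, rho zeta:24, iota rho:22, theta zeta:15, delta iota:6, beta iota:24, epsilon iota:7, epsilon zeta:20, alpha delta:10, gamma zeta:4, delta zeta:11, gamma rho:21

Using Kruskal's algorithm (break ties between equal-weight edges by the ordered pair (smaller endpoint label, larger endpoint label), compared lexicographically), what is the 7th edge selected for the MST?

epsilon-iota

Kruskal: consider edges lightest-first.
alpha epsilon (1): add — endpoints in different components.
delta theta (2): add — endpoints in different components.
beta delta (3): add — endpoints in different components.
gamma zeta (4): add — endpoints in different components.
delta gamma (6): add — endpoints in different components.
delta iota (6): add — endpoints in different components.
epsilon iota (7): add — endpoints in different components.
alpha delta (10): skip — alpha and delta already connected.
beta gamma (10): skip — beta and gamma already connected.
beta theta (10): skip — beta and theta already connected.
delta zeta (11): skip — zeta and delta already connected.
theta zeta (15): skip — zeta and theta already connected.
beta zeta (17): skip — zeta and beta already connected.
iota theta (18): skip — theta and iota already connected.
epsilon rho (19): add — endpoints in different components.
The 7th edge added is epsilon iota.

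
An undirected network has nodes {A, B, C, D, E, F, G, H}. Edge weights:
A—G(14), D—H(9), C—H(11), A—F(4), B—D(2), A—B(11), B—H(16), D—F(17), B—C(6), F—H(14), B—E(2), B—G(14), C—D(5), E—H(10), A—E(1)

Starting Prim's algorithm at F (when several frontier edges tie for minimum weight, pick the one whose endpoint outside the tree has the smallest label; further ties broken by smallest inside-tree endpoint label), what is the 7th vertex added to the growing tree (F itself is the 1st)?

H

Prim, starting at F.
Step 1: cheapest edge leaving the tree is A—F (4); add A.
Step 2: cheapest edge leaving the tree is A—E (1); add E.
Step 3: cheapest edge leaving the tree is B—E (2); add B.
Step 4: cheapest edge leaving the tree is B—D (2); add D.
Step 5: cheapest edge leaving the tree is C—D (5); add C.
Step 6: cheapest edge leaving the tree is D—H (9); add H.
Step 7: cheapest edge leaving the tree is A—G (14); add G.
Vertex order: F, A, E, B, D, C, H, G. The 7th vertex is H.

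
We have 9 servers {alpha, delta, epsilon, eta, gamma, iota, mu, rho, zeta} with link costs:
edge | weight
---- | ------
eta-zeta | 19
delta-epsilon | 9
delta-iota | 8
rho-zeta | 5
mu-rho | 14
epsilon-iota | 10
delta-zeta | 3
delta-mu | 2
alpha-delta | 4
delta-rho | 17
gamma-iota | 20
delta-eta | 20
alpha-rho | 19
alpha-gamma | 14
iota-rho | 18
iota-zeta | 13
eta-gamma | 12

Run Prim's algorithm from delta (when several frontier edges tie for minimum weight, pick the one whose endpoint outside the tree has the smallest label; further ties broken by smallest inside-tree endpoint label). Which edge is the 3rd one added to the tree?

alpha-delta

Prim's algorithm from delta:
Step 1: cheapest edge leaving the tree is delta-mu (2); add mu.
Step 2: cheapest edge leaving the tree is delta-zeta (3); add zeta.
Step 3: cheapest edge leaving the tree is alpha-delta (4); add alpha.
Step 4: cheapest edge leaving the tree is rho-zeta (5); add rho.
Step 5: cheapest edge leaving the tree is delta-iota (8); add iota.
Step 6: cheapest edge leaving the tree is delta-epsilon (9); add epsilon.
Step 7: cheapest edge leaving the tree is alpha-gamma (14); add gamma.
Step 8: cheapest edge leaving the tree is eta-gamma (12); add eta.
The 3rd edge added is alpha-delta.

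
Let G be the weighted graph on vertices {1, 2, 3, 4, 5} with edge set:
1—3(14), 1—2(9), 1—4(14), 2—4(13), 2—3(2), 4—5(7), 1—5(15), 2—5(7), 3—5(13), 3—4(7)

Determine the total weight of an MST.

25

Grow the tree from 2 using Prim:
Step 1: cheapest edge leaving the tree is 2—3 (2); add 3.
Step 2: cheapest edge leaving the tree is 3—4 (7); add 4.
Step 3: cheapest edge leaving the tree is 2—5 (7); add 5.
Step 4: cheapest edge leaving the tree is 1—2 (9); add 1.
MST edges: 2—3, 3—4, 2—5, 1—2; total weight 2+7+7+9 = 25.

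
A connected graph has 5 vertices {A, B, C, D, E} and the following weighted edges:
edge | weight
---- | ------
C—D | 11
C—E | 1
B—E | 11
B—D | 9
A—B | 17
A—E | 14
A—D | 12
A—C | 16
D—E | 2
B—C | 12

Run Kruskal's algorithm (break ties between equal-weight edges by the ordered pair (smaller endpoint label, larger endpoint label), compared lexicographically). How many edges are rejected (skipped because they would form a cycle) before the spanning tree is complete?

Sort edges by weight, then run Kruskal:
C—E (1): add — endpoints in different components.
D—E (2): add — endpoints in different components.
B—D (9): add — endpoints in different components.
B—E (11): skip — B and E already connected.
C—D (11): skip — C and D already connected.
A—D (12): add — endpoints in different components.
Edges rejected before the tree was complete: 2.

2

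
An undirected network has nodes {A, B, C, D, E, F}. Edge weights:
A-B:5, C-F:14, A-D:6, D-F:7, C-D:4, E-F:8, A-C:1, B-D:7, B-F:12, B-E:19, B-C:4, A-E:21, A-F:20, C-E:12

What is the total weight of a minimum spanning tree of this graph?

Sort edges by weight, then run Kruskal:
A-C (1): add — endpoints in different components.
B-C (4): add — endpoints in different components.
C-D (4): add — endpoints in different components.
A-B (5): skip — A and B already connected.
A-D (6): skip — A and D already connected.
B-D (7): skip — B and D already connected.
D-F (7): add — endpoints in different components.
E-F (8): add — endpoints in different components.
MST edges: A-C, B-C, C-D, D-F, E-F; total weight 1+4+4+7+8 = 24.

24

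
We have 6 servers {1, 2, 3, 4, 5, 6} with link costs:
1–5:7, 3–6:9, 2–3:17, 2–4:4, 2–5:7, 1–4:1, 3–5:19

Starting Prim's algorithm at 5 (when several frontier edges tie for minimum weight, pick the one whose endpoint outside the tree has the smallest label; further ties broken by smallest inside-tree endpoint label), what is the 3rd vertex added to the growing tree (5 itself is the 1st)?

Prim's algorithm from 5:
Step 1: frontier [1–5 7, 2–5 7, 3–5 19] → take 1–5 (7); add 1.
Step 2: frontier [1–4 1, 2–5 7, 3–5 19] → take 1–4 (1); add 4.
Step 3: frontier [2–4 4, 2–5 7, 3–5 19] → take 2–4 (4); add 2.
Step 4: frontier [2–3 17, 3–5 19] → take 2–3 (17); add 3.
Step 5: frontier [3–6 9] → take 3–6 (9); add 6.
Vertex order: 5, 1, 4, 2, 3, 6. The 3rd vertex is 4.

4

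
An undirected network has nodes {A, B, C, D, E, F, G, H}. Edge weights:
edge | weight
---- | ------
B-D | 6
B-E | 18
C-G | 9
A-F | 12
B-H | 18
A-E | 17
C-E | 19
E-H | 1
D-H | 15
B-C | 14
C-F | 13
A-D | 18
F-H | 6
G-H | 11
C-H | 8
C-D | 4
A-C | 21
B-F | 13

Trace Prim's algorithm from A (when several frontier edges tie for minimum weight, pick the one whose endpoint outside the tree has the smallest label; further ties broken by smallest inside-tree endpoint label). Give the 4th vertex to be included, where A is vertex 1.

E

Prim's algorithm from A:
Step 1: cheapest edge leaving the tree is A-F (12); add F.
Step 2: cheapest edge leaving the tree is F-H (6); add H.
Step 3: cheapest edge leaving the tree is E-H (1); add E.
Step 4: cheapest edge leaving the tree is C-H (8); add C.
Step 5: cheapest edge leaving the tree is C-D (4); add D.
Step 6: cheapest edge leaving the tree is B-D (6); add B.
Step 7: cheapest edge leaving the tree is C-G (9); add G.
Vertex order: A, F, H, E, C, D, B, G. The 4th vertex is E.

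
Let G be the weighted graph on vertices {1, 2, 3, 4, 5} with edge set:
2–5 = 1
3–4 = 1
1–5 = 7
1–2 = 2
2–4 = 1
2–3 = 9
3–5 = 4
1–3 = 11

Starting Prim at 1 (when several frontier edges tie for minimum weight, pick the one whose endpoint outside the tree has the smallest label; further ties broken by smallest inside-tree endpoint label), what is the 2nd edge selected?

Prim's algorithm from 1:
Step 1: frontier [1–2 2, 1–5 7, 1–3 11] → take 1–2 (2); add 2.
Step 2: frontier [1–5 7, 1–3 11, 2–4 1, 2–5 1, 2–3 9] → take 2–4 (1); add 4.
Step 3: frontier [1–5 7, 1–3 11, 2–5 1, 2–3 9, 3–4 1] → take 3–4 (1); add 3.
Step 4: frontier [1–5 7, 2–5 1, 3–5 4] → take 2–5 (1); add 5.
The 2nd edge added is 2–4.

2-4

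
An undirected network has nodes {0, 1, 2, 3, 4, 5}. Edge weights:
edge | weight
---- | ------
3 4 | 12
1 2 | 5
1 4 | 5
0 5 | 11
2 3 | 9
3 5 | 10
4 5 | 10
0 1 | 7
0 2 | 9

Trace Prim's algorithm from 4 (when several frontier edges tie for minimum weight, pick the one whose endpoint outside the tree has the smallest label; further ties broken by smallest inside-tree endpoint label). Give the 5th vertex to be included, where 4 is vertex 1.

3

Prim's algorithm from 4:
Step 1: frontier [1 4 5, 4 5 10, 3 4 12] → take 1 4 (5); add 1.
Step 2: frontier [1 2 5, 0 1 7, 4 5 10, 3 4 12] → take 1 2 (5); add 2.
Step 3: frontier [0 1 7, 0 2 9, 2 3 9, 4 5 10, 3 4 12] → take 0 1 (7); add 0.
Step 4: frontier [0 5 11, 2 3 9, 4 5 10, 3 4 12] → take 2 3 (9); add 3.
Step 5: frontier [0 5 11, 3 5 10, 4 5 10] → take 3 5 (10); add 5.
Vertex order: 4, 1, 2, 0, 3, 5. The 5th vertex is 3.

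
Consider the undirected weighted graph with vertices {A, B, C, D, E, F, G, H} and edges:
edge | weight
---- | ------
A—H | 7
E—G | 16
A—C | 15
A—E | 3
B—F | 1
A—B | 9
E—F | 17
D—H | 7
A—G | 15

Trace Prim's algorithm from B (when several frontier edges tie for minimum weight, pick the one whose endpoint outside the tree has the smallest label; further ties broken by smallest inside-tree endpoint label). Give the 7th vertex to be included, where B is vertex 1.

Prim, starting at B.
Step 1: frontier [B—F 1, A—B 9] → take B—F (1); add F.
Step 2: frontier [A—B 9, E—F 17] → take A—B (9); add A.
Step 3: frontier [A—E 3, A—H 7, A—C 15, A—G 15, E—F 17] → take A—E (3); add E.
Step 4: frontier [A—H 7, A—C 15, A—G 15, E—G 16] → take A—H (7); add H.
Step 5: frontier [A—C 15, A—G 15, E—G 16, D—H 7] → take D—H (7); add D.
Step 6: frontier [A—C 15, A—G 15, E—G 16] → take A—C (15); add C.
Step 7: frontier [A—G 15, E—G 16] → take A—G (15); add G.
Vertex order: B, F, A, E, H, D, C, G. The 7th vertex is C.

C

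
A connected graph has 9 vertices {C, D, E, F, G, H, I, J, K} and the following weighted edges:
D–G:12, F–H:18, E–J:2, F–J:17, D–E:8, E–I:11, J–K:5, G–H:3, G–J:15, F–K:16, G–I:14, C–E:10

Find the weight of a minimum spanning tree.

Prim, starting at F.
Step 1: frontier [F–K 16, F–J 17, F–H 18] → take F–K (16); add K.
Step 2: frontier [F–J 17, F–H 18, J–K 5] → take J–K (5); add J.
Step 3: frontier [F–H 18, E–J 2, G–J 15] → take E–J (2); add E.
Step 4: frontier [D–E 8, C–E 10, E–I 11, F–H 18, G–J 15] → take D–E (8); add D.
Step 5: frontier [D–G 12, C–E 10, E–I 11, F–H 18, G–J 15] → take C–E (10); add C.
Step 6: frontier [D–G 12, E–I 11, F–H 18, G–J 15] → take E–I (11); add I.
Step 7: frontier [D–G 12, F–H 18, G–I 14, G–J 15] → take D–G (12); add G.
Step 8: frontier [F–H 18, G–H 3] → take G–H (3); add H.
MST edges: F–K, J–K, E–J, D–E, C–E, E–I, D–G, G–H; total weight 16+5+2+8+10+11+12+3 = 67.

67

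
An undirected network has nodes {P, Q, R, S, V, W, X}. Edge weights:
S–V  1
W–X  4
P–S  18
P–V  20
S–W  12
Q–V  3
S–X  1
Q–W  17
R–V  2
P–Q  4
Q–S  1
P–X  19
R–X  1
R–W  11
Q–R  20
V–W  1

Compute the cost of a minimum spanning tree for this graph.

Prim's algorithm from Q:
Step 1: cheapest edge leaving the tree is Q–S (1); add S.
Step 2: cheapest edge leaving the tree is S–V (1); add V.
Step 3: cheapest edge leaving the tree is V–W (1); add W.
Step 4: cheapest edge leaving the tree is S–X (1); add X.
Step 5: cheapest edge leaving the tree is R–X (1); add R.
Step 6: cheapest edge leaving the tree is P–Q (4); add P.
MST edges: Q–S, S–V, V–W, S–X, R–X, P–Q; total weight 1+1+1+1+1+4 = 9.

9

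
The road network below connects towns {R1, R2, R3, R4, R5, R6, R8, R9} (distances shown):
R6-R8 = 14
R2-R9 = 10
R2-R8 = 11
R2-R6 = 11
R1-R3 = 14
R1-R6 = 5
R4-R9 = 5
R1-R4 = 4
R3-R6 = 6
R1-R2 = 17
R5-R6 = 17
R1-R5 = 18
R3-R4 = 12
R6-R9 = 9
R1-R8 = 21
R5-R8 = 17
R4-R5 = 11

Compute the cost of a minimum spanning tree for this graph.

52

Kruskal: consider edges lightest-first.
R1-R4 (4): add — endpoints in different components.
R1-R6 (5): add — endpoints in different components.
R4-R9 (5): add — endpoints in different components.
R3-R6 (6): add — endpoints in different components.
R6-R9 (9): skip — R6 and R9 already connected.
R2-R9 (10): add — endpoints in different components.
R2-R6 (11): skip — R6 and R2 already connected.
R2-R8 (11): add — endpoints in different components.
R4-R5 (11): add — endpoints in different components.
MST edges: R1-R4, R1-R6, R4-R9, R3-R6, R2-R9, R2-R8, R4-R5; total weight 4+5+5+6+10+11+11 = 52.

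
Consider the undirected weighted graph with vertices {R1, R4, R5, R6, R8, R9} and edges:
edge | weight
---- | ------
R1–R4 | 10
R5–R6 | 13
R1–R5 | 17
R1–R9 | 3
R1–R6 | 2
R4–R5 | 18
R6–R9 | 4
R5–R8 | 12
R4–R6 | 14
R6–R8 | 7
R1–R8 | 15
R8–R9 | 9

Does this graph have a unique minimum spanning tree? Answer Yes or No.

Kruskal: consider edges lightest-first.
R1–R6 (2): add. Components now {R9} {R1,R6} {R4} {R8} {R5}
R1–R9 (3): add. Components now {R1,R6,R9} {R4} {R8} {R5}
R6–R9 (4): skip — R9 and R6 already connected.
R6–R8 (7): add. Components now {R1,R6,R8,R9} {R4} {R5}
R8–R9 (9): skip — R9 and R8 already connected.
R1–R4 (10): add. Components now {R1,R4,R6,R8,R9} {R5}
R5–R8 (12): add. Components now {R1,R4,R5,R6,R8,R9}
Every non-tree edge has weight strictly greater than the heaviest edge on the tree path between its endpoints, so the MST is unique.

Yes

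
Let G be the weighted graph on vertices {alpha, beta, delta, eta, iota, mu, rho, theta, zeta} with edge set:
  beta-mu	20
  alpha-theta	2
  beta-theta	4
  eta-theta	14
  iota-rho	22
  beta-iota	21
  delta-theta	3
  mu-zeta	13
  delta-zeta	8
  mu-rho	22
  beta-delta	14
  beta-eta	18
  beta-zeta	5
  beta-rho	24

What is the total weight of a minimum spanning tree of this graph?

84

Grow the tree from alpha using Prim:
Step 1: cheapest edge leaving the tree is alpha-theta (2); add theta.
Step 2: cheapest edge leaving the tree is delta-theta (3); add delta.
Step 3: cheapest edge leaving the tree is beta-theta (4); add beta.
Step 4: cheapest edge leaving the tree is beta-zeta (5); add zeta.
Step 5: cheapest edge leaving the tree is mu-zeta (13); add mu.
Step 6: cheapest edge leaving the tree is eta-theta (14); add eta.
Step 7: cheapest edge leaving the tree is beta-iota (21); add iota.
Step 8: cheapest edge leaving the tree is iota-rho (22); add rho.
MST edges: alpha-theta, delta-theta, beta-theta, beta-zeta, mu-zeta, eta-theta, beta-iota, iota-rho; total weight 2+3+4+5+13+14+21+22 = 84.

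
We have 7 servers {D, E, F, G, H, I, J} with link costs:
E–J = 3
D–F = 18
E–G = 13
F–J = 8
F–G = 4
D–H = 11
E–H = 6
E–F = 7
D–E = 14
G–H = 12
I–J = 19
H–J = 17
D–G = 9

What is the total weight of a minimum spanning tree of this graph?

48

Kruskal: consider edges lightest-first.
E–J (3): add. Components now {D} {E,J} {F} {G} {H} {I}
F–G (4): add. Components now {D} {E,J} {F,G} {H} {I}
E–H (6): add. Components now {D} {E,H,J} {F,G} {I}
E–F (7): add. Components now {D} {E,F,G,H,J} {I}
F–J (8): skip — F and J already connected.
D–G (9): add. Components now {D,E,F,G,H,J} {I}
D–H (11): skip — D and H already connected.
G–H (12): skip — G and H already connected.
E–G (13): skip — E and G already connected.
D–E (14): skip — D and E already connected.
H–J (17): skip — H and J already connected.
D–F (18): skip — D and F already connected.
I–J (19): add. Components now {D,E,F,G,H,I,J}
MST edges: E–J, F–G, E–H, E–F, D–G, I–J; total weight 3+4+6+7+9+19 = 48.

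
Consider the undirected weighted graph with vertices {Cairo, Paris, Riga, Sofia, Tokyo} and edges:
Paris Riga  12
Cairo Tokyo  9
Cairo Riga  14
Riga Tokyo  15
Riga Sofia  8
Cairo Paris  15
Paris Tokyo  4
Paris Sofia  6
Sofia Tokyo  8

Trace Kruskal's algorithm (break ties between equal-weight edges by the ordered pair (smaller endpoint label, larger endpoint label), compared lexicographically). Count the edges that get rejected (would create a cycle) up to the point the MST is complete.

1

Kruskal: consider edges lightest-first.
Paris Tokyo (4): add. Components now {Sofia} {Paris,Tokyo} {Riga} {Cairo}
Paris Sofia (6): add. Components now {Paris,Sofia,Tokyo} {Riga} {Cairo}
Riga Sofia (8): add. Components now {Paris,Riga,Sofia,Tokyo} {Cairo}
Sofia Tokyo (8): skip — Sofia and Tokyo already connected.
Cairo Tokyo (9): add. Components now {Cairo,Paris,Riga,Sofia,Tokyo}
Edges rejected before the tree was complete: 1.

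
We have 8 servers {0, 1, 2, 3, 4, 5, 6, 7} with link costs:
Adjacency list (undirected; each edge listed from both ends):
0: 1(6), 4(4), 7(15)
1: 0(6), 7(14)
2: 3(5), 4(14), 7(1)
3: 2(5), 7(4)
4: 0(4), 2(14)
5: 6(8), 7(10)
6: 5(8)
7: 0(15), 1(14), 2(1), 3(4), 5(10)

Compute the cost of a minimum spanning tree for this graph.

Sort edges by weight, then run Kruskal:
2-7 (1): add — endpoints in different components.
0-4 (4): add — endpoints in different components.
3-7 (4): add — endpoints in different components.
2-3 (5): skip — 2 and 3 already connected.
0-1 (6): add — endpoints in different components.
5-6 (8): add — endpoints in different components.
5-7 (10): add — endpoints in different components.
1-7 (14): add — endpoints in different components.
MST edges: 2-7, 0-4, 3-7, 0-1, 5-6, 5-7, 1-7; total weight 1+4+4+6+8+10+14 = 47.

47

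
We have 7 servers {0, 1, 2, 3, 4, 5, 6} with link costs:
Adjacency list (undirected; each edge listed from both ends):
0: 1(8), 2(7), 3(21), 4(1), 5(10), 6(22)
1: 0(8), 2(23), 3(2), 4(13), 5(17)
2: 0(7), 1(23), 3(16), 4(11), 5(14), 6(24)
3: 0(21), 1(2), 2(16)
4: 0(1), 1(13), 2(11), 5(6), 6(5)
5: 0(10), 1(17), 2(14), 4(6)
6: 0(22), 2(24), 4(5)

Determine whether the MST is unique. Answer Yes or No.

Kruskal's algorithm — process edges by increasing weight (ties by edge label):
0–4 (1): add. Components now {0,4} {1} {2} {3} {5} {6}
1–3 (2): add. Components now {0,4} {1,3} {2} {5} {6}
4–6 (5): add. Components now {0,4,6} {1,3} {2} {5}
4–5 (6): add. Components now {0,4,5,6} {1,3} {2}
0–2 (7): add. Components now {0,2,4,5,6} {1,3}
0–1 (8): add. Components now {0,1,2,3,4,5,6}
Every non-tree edge has weight strictly greater than the heaviest edge on the tree path between its endpoints, so the MST is unique.

Yes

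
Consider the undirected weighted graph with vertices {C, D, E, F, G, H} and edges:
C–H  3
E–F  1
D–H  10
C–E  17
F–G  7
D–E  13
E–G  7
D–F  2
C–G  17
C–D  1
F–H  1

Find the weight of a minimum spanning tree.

12

Kruskal's algorithm — process edges by increasing weight (ties by edge label):
C–D (1): add — endpoints in different components.
E–F (1): add — endpoints in different components.
F–H (1): add — endpoints in different components.
D–F (2): add — endpoints in different components.
C–H (3): skip — C and H already connected.
E–G (7): add — endpoints in different components.
MST edges: C–D, E–F, F–H, D–F, E–G; total weight 1+1+1+2+7 = 12.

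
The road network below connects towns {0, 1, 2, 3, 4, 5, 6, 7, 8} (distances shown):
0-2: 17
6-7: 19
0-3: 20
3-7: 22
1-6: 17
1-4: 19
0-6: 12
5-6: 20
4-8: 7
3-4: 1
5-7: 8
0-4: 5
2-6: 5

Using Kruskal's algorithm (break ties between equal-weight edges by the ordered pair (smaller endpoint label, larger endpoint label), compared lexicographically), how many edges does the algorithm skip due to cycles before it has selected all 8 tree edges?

Sort edges by weight, then run Kruskal:
3-4 (1): add — endpoints in different components.
0-4 (5): add — endpoints in different components.
2-6 (5): add — endpoints in different components.
4-8 (7): add — endpoints in different components.
5-7 (8): add — endpoints in different components.
0-6 (12): add — endpoints in different components.
0-2 (17): skip — 0 and 2 already connected.
1-6 (17): add — endpoints in different components.
1-4 (19): skip — 1 and 4 already connected.
6-7 (19): add — endpoints in different components.
Edges rejected before the tree was complete: 2.

2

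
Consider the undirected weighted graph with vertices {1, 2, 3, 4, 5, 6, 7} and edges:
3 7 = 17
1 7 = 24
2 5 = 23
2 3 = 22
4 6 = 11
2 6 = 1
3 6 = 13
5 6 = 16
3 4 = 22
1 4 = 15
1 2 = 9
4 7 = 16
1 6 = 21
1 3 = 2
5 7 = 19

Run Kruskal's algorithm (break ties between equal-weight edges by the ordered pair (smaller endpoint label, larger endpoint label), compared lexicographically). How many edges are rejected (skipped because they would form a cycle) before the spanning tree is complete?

Kruskal: consider edges lightest-first.
2 6 (1): add. Components now {1} {2,6} {3} {4} {5} {7}
1 3 (2): add. Components now {1,3} {2,6} {4} {5} {7}
1 2 (9): add. Components now {1,2,3,6} {4} {5} {7}
4 6 (11): add. Components now {1,2,3,4,6} {5} {7}
3 6 (13): skip — 3 and 6 already connected.
1 4 (15): skip — 1 and 4 already connected.
4 7 (16): add. Components now {1,2,3,4,6,7} {5}
5 6 (16): add. Components now {1,2,3,4,5,6,7}
Edges rejected before the tree was complete: 2.

2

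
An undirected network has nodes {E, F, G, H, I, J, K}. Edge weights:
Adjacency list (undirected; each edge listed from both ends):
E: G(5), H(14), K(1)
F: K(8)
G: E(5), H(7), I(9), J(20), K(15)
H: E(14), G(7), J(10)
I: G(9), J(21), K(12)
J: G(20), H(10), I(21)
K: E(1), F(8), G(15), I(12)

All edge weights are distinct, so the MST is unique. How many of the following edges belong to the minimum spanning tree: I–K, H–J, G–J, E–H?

1

Kruskal: consider edges lightest-first.
E–K (1): add. Components now {E,K} {F} {G} {H} {I} {J}
E–G (5): add. Components now {E,G,K} {F} {H} {I} {J}
G–H (7): add. Components now {E,G,H,K} {F} {I} {J}
F–K (8): add. Components now {E,F,G,H,K} {I} {J}
G–I (9): add. Components now {E,F,G,H,I,K} {J}
H–J (10): add. Components now {E,F,G,H,I,J,K}
MST edge set: {E–K, E–G, G–H, F–K, G–I, H–J}.
Of the listed edges, {H–J} are in the MST → 1.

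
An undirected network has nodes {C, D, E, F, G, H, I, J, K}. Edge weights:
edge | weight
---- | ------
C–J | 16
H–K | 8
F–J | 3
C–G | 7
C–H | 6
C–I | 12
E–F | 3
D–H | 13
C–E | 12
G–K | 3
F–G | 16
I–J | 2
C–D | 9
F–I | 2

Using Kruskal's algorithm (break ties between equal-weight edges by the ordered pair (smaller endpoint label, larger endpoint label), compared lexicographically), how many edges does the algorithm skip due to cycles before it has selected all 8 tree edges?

Kruskal: consider edges lightest-first.
F–I (2): add — endpoints in different components.
I–J (2): add — endpoints in different components.
E–F (3): add — endpoints in different components.
F–J (3): skip — F and J already connected.
G–K (3): add — endpoints in different components.
C–H (6): add — endpoints in different components.
C–G (7): add — endpoints in different components.
H–K (8): skip — H and K already connected.
C–D (9): add — endpoints in different components.
C–E (12): add — endpoints in different components.
Edges rejected before the tree was complete: 2.

2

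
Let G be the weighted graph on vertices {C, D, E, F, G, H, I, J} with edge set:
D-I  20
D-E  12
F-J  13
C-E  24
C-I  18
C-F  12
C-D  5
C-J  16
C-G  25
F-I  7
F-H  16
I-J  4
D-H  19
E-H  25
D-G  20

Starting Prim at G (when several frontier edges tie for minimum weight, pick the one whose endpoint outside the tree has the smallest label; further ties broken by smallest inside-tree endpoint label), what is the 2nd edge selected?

C-D

Grow the tree from G using Prim:
Step 1: cheapest edge leaving the tree is D-G (20); add D.
Step 2: cheapest edge leaving the tree is C-D (5); add C.
Step 3: cheapest edge leaving the tree is D-E (12); add E.
Step 4: cheapest edge leaving the tree is C-F (12); add F.
Step 5: cheapest edge leaving the tree is F-I (7); add I.
Step 6: cheapest edge leaving the tree is I-J (4); add J.
Step 7: cheapest edge leaving the tree is F-H (16); add H.
The 2nd edge added is C-D.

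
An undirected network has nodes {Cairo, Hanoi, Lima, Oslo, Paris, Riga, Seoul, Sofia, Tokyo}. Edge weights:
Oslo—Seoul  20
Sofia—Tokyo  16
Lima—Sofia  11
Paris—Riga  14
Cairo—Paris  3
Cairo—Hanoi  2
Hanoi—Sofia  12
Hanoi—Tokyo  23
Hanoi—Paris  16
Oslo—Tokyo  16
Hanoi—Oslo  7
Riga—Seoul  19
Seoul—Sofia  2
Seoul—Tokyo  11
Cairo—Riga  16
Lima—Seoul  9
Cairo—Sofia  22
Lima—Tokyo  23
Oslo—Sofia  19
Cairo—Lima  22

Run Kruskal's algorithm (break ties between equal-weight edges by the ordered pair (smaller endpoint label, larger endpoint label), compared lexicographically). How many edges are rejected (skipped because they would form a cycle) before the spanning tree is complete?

1

Sort edges by weight, then run Kruskal:
Cairo—Hanoi (2): add — endpoints in different components.
Seoul—Sofia (2): add — endpoints in different components.
Cairo—Paris (3): add — endpoints in different components.
Hanoi—Oslo (7): add — endpoints in different components.
Lima—Seoul (9): add — endpoints in different components.
Lima—Sofia (11): skip — Sofia and Lima already connected.
Seoul—Tokyo (11): add — endpoints in different components.
Hanoi—Sofia (12): add — endpoints in different components.
Paris—Riga (14): add — endpoints in different components.
Edges rejected before the tree was complete: 1.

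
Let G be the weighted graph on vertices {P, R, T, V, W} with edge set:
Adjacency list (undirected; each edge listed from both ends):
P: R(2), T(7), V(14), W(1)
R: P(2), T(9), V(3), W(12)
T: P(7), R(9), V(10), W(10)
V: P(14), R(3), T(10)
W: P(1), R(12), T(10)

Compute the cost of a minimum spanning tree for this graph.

13

Kruskal's algorithm — process edges by increasing weight (ties by edge label):
P—W (1): add. Components now {P,W} {V} {R} {T}
P—R (2): add. Components now {P,R,W} {V} {T}
R—V (3): add. Components now {P,R,V,W} {T}
P—T (7): add. Components now {P,R,T,V,W}
MST edges: P—W, P—R, R—V, P—T; total weight 1+2+3+7 = 13.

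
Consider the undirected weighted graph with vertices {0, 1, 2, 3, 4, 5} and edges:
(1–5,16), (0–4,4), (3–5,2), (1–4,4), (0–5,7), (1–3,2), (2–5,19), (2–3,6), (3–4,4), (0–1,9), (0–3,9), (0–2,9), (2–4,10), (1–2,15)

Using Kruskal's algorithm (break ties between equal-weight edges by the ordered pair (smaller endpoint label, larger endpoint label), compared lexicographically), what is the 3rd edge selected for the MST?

Kruskal: consider edges lightest-first.
1–3 (2): add — endpoints in different components.
3–5 (2): add — endpoints in different components.
0–4 (4): add — endpoints in different components.
1–4 (4): add — endpoints in different components.
3–4 (4): skip — 3 and 4 already connected.
2–3 (6): add — endpoints in different components.
The 3rd edge added is 0–4.

0-4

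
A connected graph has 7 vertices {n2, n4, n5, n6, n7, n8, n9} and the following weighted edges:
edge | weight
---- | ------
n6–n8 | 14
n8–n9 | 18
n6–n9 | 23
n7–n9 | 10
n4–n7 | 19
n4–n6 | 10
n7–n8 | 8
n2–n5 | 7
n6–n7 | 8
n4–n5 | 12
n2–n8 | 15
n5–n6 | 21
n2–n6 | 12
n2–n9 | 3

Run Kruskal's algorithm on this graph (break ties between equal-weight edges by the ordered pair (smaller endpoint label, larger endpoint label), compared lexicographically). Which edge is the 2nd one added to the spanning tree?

Sort edges by weight, then run Kruskal:
n2–n9 (3): add. Components now {n2,n9} {n5} {n4} {n7} {n8} {n6}
n2–n5 (7): add. Components now {n2,n5,n9} {n4} {n7} {n8} {n6}
n6–n7 (8): add. Components now {n2,n5,n9} {n4} {n6,n7} {n8}
n7–n8 (8): add. Components now {n2,n5,n9} {n4} {n6,n7,n8}
n4–n6 (10): add. Components now {n2,n5,n9} {n4,n6,n7,n8}
n7–n9 (10): add. Components now {n2,n4,n5,n6,n7,n8,n9}
The 2nd edge added is n2–n5.

n2-n5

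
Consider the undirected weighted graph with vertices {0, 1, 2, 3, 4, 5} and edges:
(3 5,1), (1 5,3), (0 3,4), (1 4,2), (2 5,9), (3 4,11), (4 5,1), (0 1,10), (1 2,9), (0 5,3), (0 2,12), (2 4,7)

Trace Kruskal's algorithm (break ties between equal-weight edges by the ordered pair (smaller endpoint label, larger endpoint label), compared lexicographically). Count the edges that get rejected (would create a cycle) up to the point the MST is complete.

2

Kruskal: consider edges lightest-first.
3 5 (1): add — endpoints in different components.
4 5 (1): add — endpoints in different components.
1 4 (2): add — endpoints in different components.
0 5 (3): add — endpoints in different components.
1 5 (3): skip — 1 and 5 already connected.
0 3 (4): skip — 0 and 3 already connected.
2 4 (7): add — endpoints in different components.
Edges rejected before the tree was complete: 2.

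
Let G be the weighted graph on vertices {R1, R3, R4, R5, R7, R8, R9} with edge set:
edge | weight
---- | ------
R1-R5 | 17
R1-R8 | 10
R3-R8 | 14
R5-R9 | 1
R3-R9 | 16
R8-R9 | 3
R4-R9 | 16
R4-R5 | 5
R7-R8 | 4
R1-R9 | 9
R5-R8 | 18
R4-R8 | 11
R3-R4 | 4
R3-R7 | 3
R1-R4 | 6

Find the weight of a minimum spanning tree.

21

Kruskal: consider edges lightest-first.
R5-R9 (1): add — endpoints in different components.
R3-R7 (3): add — endpoints in different components.
R8-R9 (3): add — endpoints in different components.
R3-R4 (4): add — endpoints in different components.
R7-R8 (4): add — endpoints in different components.
R4-R5 (5): skip — R5 and R4 already connected.
R1-R4 (6): add — endpoints in different components.
MST edges: R5-R9, R3-R7, R8-R9, R3-R4, R7-R8, R1-R4; total weight 1+3+3+4+4+6 = 21.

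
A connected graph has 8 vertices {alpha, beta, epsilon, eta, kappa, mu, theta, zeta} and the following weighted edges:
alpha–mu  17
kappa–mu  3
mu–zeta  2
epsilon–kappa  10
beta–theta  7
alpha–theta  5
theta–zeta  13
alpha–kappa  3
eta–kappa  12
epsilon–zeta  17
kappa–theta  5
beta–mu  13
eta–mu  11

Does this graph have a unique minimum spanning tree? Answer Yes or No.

No

Kruskal's algorithm — process edges by increasing weight (ties by edge label):
mu–zeta (2): add — endpoints in different components.
alpha–kappa (3): add — endpoints in different components.
kappa–mu (3): add — endpoints in different components.
alpha–theta (5): add — endpoints in different components.
kappa–theta (5): skip — kappa and theta already connected.
beta–theta (7): add — endpoints in different components.
epsilon–kappa (10): add — endpoints in different components.
eta–mu (11): add — endpoints in different components.
Non-tree edge kappa–theta has weight 5, equal to the heaviest edge on its tree cycle — swapping gives another MST of the same weight. Not unique.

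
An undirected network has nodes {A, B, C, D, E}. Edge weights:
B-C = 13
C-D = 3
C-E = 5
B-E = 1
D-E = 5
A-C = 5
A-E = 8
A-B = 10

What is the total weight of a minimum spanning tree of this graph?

14

Prim, starting at E.
Step 1: cheapest edge leaving the tree is B-E (1); add B.
Step 2: cheapest edge leaving the tree is C-E (5); add C.
Step 3: cheapest edge leaving the tree is C-D (3); add D.
Step 4: cheapest edge leaving the tree is A-C (5); add A.
MST edges: B-E, C-E, C-D, A-C; total weight 1+5+3+5 = 14.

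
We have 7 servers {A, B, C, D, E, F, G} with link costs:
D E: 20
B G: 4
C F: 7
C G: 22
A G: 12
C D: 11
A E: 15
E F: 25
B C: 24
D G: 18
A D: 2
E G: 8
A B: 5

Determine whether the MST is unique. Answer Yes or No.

Yes

Kruskal: consider edges lightest-first.
A D (2): add. Components now {A,D} {B} {C} {E} {F} {G}
B G (4): add. Components now {A,D} {B,G} {C} {E} {F}
A B (5): add. Components now {A,B,D,G} {C} {E} {F}
C F (7): add. Components now {A,B,D,G} {C,F} {E}
E G (8): add. Components now {A,B,D,E,G} {C,F}
C D (11): add. Components now {A,B,C,D,E,F,G}
Every non-tree edge has weight strictly greater than the heaviest edge on the tree path between its endpoints, so the MST is unique.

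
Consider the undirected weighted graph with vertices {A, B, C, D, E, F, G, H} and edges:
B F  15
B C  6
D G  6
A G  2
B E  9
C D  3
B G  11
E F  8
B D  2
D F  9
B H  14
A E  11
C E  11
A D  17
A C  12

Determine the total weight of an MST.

44

Kruskal's algorithm — process edges by increasing weight (ties by edge label):
A G (2): add — endpoints in different components.
B D (2): add — endpoints in different components.
C D (3): add — endpoints in different components.
B C (6): skip — B and C already connected.
D G (6): add — endpoints in different components.
E F (8): add — endpoints in different components.
B E (9): add — endpoints in different components.
D F (9): skip — D and F already connected.
A E (11): skip — A and E already connected.
B G (11): skip — B and G already connected.
C E (11): skip — C and E already connected.
A C (12): skip — A and C already connected.
B H (14): add — endpoints in different components.
MST edges: A G, B D, C D, D G, E F, B E, B H; total weight 2+2+3+6+8+9+14 = 44.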